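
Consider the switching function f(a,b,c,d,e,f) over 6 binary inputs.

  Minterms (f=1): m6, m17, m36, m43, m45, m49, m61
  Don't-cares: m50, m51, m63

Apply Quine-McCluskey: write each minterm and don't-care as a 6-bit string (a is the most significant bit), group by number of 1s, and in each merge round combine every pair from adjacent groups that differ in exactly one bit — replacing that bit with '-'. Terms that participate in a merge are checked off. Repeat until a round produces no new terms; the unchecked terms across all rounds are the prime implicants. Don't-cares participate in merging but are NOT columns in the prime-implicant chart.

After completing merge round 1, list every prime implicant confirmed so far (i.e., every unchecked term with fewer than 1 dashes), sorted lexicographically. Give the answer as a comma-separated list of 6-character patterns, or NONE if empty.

000110, 100100, 101011

Round 0: 000110 010001✓ 100100 101011 101101✓ 110001✓ 110010✓ 110011✓ 111101✓ 111111✓
Round 1: -10001 1-1101 1100-1 11001- 1111-1
PIs = {-10001, 000110, 1-1101, 100100, 101011, 1100-1, 11001-, 1111-1}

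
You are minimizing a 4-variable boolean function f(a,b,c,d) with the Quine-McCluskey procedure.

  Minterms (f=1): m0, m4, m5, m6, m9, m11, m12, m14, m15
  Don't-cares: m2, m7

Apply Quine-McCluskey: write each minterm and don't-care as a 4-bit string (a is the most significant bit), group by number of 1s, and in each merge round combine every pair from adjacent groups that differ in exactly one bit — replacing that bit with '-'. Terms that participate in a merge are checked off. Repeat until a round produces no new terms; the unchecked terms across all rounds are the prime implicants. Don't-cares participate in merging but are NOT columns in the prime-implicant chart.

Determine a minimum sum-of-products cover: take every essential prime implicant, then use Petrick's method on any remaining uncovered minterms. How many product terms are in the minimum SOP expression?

size-2^0 implicants → 0000(✓)  0010(✓)  0100(✓)  0101(✓)  0110(✓)  0111(✓)  1001(✓)  1011(✓)  1100(✓)  1110(✓)  1111(✓)
size-2^1 implicants → -100(✓)  -110(✓)  -111(✓)  0-00(✓)  0-10(✓)  00-0(✓)  01-0(✓)  01-1(✓)  010-(✓)  011-(✓)  1-11  10-1  11-0(✓)  111-(✓)
size-2^2 implicants → -1-0  -11-  0--0  01--
Unchecked terms (primes): -1-0, -11-, 0--0, 01--, 1-11, 10-1
Minterm coverage:
  m0 ⊆ 0--0 [E]
  m4 ⊆ -1-0,0--0,01--
  m5 ⊆ 01-- [E]
  m6 ⊆ -1-0,-11-,0--0,01--
  m9 ⊆ 10-1 [E]
  m11 ⊆ 1-11,10-1
  m12 ⊆ -1-0 [E]
  m14 ⊆ -1-0,-11-
  m15 ⊆ -11-,1-11
E = {-1-0, 0--0, 01--, 10-1}
Petrick residual → -11-
Cover = bd' + bc + a'd' + a'b + ab'd  |cover|=5

5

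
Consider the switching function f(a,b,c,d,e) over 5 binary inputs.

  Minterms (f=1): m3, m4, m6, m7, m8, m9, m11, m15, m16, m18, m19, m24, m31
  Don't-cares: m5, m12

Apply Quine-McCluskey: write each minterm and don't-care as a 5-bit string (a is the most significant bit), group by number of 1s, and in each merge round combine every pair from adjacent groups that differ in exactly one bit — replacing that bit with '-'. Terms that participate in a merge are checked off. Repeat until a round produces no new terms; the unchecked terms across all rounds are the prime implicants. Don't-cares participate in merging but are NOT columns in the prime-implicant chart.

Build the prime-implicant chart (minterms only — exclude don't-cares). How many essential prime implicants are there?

Round 0: 00011✓ 00100✓ 00101✓ 00110✓ 00111✓ 01000✓ 01001✓ 01011✓ 01100✓ 01111✓ 10000✓ 10010✓ 10011✓ 11000✓ 11111✓
Round 1: -0011 -1000 -1111 0-011✓ 0-100 0-111✓ 00-11✓ 001-0✓ 001-1✓ 0010-✓ 0011-✓ 01-00 01-11✓ 010-1 0100- 1-000 100-0 1001-
Round 2: 0--11 001--
PIs = {-0011, -1000, -1111, 0--11, 0-100, 001--, 01-00, 010-1, 0100-, 1-000, 100-0, 1001-}
Coverage chart:
  m3: -0011,0--11
  m4: 0-100,001--
  m6: 001-- ←essential
  m7: 0--11,001--
  m8: -1000,01-00,0100-
  m9: 010-1,0100-
  m11: 0--11,010-1
  m15: -1111,0--11
  m16: 1-000,100-0
  m18: 100-0,1001-
  m19: -0011,1001-
  m24: -1000,1-000
  m31: -1111 ←essential
Essential: -1111, 001--

2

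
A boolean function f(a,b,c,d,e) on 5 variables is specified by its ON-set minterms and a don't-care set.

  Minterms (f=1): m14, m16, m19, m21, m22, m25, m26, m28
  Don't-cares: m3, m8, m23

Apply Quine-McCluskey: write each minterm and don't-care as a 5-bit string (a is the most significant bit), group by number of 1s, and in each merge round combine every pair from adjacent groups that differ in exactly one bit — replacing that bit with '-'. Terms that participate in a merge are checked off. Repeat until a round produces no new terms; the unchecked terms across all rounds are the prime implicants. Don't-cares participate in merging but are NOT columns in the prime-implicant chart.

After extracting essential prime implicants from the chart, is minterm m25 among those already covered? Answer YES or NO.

YES

[col 0] 00011*, 01000, 01110, 10000, 10011*, 10101*, 10110*, 10111*, 11001, 11010, 11100
[col 1] -0011, 10-11, 101-1, 1011-
Prime implicants: -0011, 01000, 01110, 10-11, 10000, 101-1, 1011-, 11001, 11010, 11100
PI chart (minterm → PIs covering it):
  14 | 01110  (sole → essential)
  16 | 10000  (sole → essential)
  19 | -0011,10-11
  21 | 101-1  (sole → essential)
  22 | 1011-  (sole → essential)
  25 | 11001  (sole → essential)
  26 | 11010  (sole → essential)
  28 | 11100  (sole → essential)
Essential prime implicants: 01110, 10000, 101-1, 1011-, 11001, 11010, 11100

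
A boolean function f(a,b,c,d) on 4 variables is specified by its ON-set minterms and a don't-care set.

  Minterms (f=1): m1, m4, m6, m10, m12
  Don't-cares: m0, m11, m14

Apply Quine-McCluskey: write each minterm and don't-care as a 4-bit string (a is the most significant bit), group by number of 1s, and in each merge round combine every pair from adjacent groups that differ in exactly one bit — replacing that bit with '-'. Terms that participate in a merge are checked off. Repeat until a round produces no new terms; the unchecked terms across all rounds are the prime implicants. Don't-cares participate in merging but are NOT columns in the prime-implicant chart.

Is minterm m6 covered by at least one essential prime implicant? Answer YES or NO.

[col 0] 0000*, 0001*, 0100*, 0110*, 1010*, 1011*, 1100*, 1110*
[col 1] -100*, -110*, 0-00, 000-, 01-0*, 1-10, 101-, 11-0*
[col 2] -1-0
Prime implicants: -1-0, 0-00, 000-, 1-10, 101-
PI chart (minterm → PIs covering it):
  1 | 000-  (sole → essential)
  4 | -1-0,0-00
  6 | -1-0  (sole → essential)
  10 | 1-10,101-
  12 | -1-0  (sole → essential)
Essential prime implicants: -1-0, 000-

YES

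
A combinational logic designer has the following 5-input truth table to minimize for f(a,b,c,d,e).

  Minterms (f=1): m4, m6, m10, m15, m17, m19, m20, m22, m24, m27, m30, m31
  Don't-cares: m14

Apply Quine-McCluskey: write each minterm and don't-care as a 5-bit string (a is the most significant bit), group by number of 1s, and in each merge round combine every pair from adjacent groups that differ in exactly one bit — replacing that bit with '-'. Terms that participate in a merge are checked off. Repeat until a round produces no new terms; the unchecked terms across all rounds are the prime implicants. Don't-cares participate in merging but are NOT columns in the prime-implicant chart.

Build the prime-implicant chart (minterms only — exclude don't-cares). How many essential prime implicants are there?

Round 0: 00100✓ 00110✓ 01010✓ 01110✓ 01111✓ 10001✓ 10011✓ 10100✓ 10110✓ 11000 11011✓ 11110✓ 11111✓
Round 1: -0100✓ -0110✓ -1110✓ -1111✓ 0-110✓ 001-0✓ 01-10 0111-✓ 1-011 1-110✓ 100-1 101-0✓ 11-11 1111-✓
Round 2: --110 -01-0 -111-
PIs = {--110, -01-0, -111-, 01-10, 1-011, 100-1, 11-11, 11000}
Coverage chart:
  m4: -01-0 ←essential
  m6: --110,-01-0
  m10: 01-10 ←essential
  m15: -111- ←essential
  m17: 100-1 ←essential
  m19: 1-011,100-1
  m20: -01-0 ←essential
  m22: --110,-01-0
  m24: 11000 ←essential
  m27: 1-011,11-11
  m30: --110,-111-
  m31: -111-,11-11
Essential: -01-0, -111-, 01-10, 100-1, 11000

5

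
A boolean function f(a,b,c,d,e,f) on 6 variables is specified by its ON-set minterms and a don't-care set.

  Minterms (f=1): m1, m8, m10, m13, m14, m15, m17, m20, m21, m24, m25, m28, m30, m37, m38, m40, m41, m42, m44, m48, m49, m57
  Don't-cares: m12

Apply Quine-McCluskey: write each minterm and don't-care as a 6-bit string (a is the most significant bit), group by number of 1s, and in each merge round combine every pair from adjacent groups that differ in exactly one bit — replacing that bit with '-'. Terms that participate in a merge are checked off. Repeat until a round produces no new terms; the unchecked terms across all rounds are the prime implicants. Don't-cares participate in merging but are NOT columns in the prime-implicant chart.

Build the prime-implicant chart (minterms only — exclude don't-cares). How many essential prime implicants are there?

size-2^0 implicants → 000001(✓)  001000(✓)  001010(✓)  001100(✓)  001101(✓)  001110(✓)  001111(✓)  010001(✓)  010100(✓)  010101(✓)  011000(✓)  011001(✓)  011100(✓)  011110(✓)  100101  100110  101000(✓)  101001(✓)  101010(✓)  101100(✓)  110000(✓)  110001(✓)  111001(✓)
size-2^1 implicants → -01000(✓)  -01010(✓)  -01100(✓)  -10001(✓)  -11001(✓)  0-0001  0-1000(✓)  0-1100(✓)  0-1110(✓)  001-00(✓)  001-10(✓)  0010-0(✓)  0011-0(✓)  0011-1(✓)  00110-(✓)  00111-(✓)  01-001(✓)  01-100  010-01  01010-  011-00(✓)  01100-  0111-0(✓)  1-1001  101-00(✓)  1010-0(✓)  10100-  11-001(✓)  11000-
size-2^2 implicants → -01-00  -010-0  -1-001  0-1-00  0-11-0  001--0  0011--
Unchecked terms (primes): -01-00, -010-0, -1-001, 0-0001, 0-1-00, 0-11-0, 001--0, 0011--, 01-100, 010-01, 01010-, 01100-, 1-1001, 100101, 100110, 10100-, 11000-
Minterm coverage:
  m1 ⊆ 0-0001 [E]
  m8 ⊆ -01-00,-010-0,0-1-00,001--0
  m10 ⊆ -010-0,001--0
  m13 ⊆ 0011-- [E]
  m14 ⊆ 0-11-0,001--0,0011--
  m15 ⊆ 0011-- [E]
  m17 ⊆ -1-001,0-0001,010-01
  m20 ⊆ 01-100,01010-
  m21 ⊆ 010-01,01010-
  m24 ⊆ 0-1-00,01100-
  m25 ⊆ -1-001,01100-
  m28 ⊆ 0-1-00,0-11-0,01-100
  m30 ⊆ 0-11-0 [E]
  m37 ⊆ 100101 [E]
  m38 ⊆ 100110 [E]
  m40 ⊆ -01-00,-010-0,10100-
  m41 ⊆ 1-1001,10100-
  m42 ⊆ -010-0 [E]
  m44 ⊆ -01-00 [E]
  m48 ⊆ 11000- [E]
  m49 ⊆ -1-001,11000-
  m57 ⊆ -1-001,1-1001
E = {-01-00, -010-0, 0-0001, 0-11-0, 0011--, 100101, 100110, 11000-}

8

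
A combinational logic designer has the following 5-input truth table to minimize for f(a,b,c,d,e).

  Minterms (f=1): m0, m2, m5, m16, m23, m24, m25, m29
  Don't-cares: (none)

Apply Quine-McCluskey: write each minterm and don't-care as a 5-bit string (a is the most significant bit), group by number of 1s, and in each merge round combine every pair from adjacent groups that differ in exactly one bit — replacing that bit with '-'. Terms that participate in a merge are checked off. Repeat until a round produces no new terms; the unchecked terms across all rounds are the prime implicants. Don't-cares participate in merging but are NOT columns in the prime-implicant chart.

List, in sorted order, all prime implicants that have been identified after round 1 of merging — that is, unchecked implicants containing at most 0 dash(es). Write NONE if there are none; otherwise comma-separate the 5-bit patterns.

Round 0: 00000✓ 00010✓ 00101 10000✓ 10111 11000✓ 11001✓ 11101✓
Round 1: -0000 000-0 1-000 11-01 1100-
PIs = {-0000, 000-0, 00101, 1-000, 10111, 11-01, 1100-}

00101, 10111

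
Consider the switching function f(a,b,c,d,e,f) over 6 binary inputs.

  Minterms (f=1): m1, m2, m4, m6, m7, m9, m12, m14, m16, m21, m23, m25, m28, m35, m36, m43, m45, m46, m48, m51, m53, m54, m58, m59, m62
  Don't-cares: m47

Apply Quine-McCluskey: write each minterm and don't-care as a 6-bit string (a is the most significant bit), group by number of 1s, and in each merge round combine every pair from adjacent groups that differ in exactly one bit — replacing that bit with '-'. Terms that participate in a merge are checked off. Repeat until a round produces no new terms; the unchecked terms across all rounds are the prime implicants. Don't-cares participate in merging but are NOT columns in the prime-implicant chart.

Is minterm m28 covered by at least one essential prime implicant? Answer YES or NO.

size-2^0 implicants → 000001(✓)  000010(✓)  000100(✓)  000110(✓)  000111(✓)  001001(✓)  001100(✓)  001110(✓)  010000(✓)  010101(✓)  010111(✓)  011001(✓)  011100(✓)  100011(✓)  100100(✓)  101011(✓)  101101(✓)  101110(✓)  101111(✓)  110000(✓)  110011(✓)  110101(✓)  110110(✓)  111010(✓)  111011(✓)  111110(✓)
size-2^1 implicants → -00100  -01110  -10000  -10101  0-0111  0-1001  0-1100  00-001  00-100(✓)  00-110(✓)  000-10  0001-0(✓)  00011-  0011-0(✓)  0101-1  1-0011(✓)  1-1011(✓)  1-1110  10-011(✓)  101-11  1011-1  10111-  11-011(✓)  11-110  111-10  11101-
size-2^2 implicants → 00-1-0  1--011
Unchecked terms (primes): -00100, -01110, -10000, -10101, 0-0111, 0-1001, 0-1100, 00-001, 00-1-0, 000-10, 00011-, 0101-1, 1--011, 1-1110, 101-11, 1011-1, 10111-, 11-110, 111-10, 11101-
Minterm coverage:
  m1 ⊆ 00-001 [E]
  m2 ⊆ 000-10 [E]
  m4 ⊆ -00100,00-1-0
  m6 ⊆ 00-1-0,000-10,00011-
  m7 ⊆ 0-0111,00011-
  m9 ⊆ 0-1001,00-001
  m12 ⊆ 0-1100,00-1-0
  m14 ⊆ -01110,00-1-0
  m16 ⊆ -10000 [E]
  m21 ⊆ -10101,0101-1
  m23 ⊆ 0-0111,0101-1
  m25 ⊆ 0-1001 [E]
  m28 ⊆ 0-1100 [E]
  m35 ⊆ 1--011 [E]
  m36 ⊆ -00100 [E]
  m43 ⊆ 1--011,101-11
  m45 ⊆ 1011-1 [E]
  m46 ⊆ -01110,1-1110,10111-
  m48 ⊆ -10000 [E]
  m51 ⊆ 1--011 [E]
  m53 ⊆ -10101 [E]
  m54 ⊆ 11-110 [E]
  m58 ⊆ 111-10,11101-
  m59 ⊆ 1--011,11101-
  m62 ⊆ 1-1110,11-110,111-10
E = {-00100, -10000, -10101, 0-1001, 0-1100, 00-001, 000-10, 1--011, 1011-1, 11-110}

YES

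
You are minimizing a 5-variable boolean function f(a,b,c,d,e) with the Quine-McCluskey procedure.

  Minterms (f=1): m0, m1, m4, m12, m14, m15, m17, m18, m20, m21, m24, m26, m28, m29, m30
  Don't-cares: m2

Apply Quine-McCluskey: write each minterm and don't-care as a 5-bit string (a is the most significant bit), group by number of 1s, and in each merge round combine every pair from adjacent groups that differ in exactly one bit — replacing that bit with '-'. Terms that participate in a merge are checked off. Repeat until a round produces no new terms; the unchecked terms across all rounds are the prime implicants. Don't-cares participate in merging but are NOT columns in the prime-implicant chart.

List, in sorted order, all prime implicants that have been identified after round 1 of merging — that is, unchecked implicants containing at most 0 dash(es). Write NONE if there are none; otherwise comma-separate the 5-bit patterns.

NONE

Round 0: 00000✓ 00001✓ 00010✓ 00100✓ 01100✓ 01110✓ 01111✓ 10001✓ 10010✓ 10100✓ 10101✓ 11000✓ 11010✓ 11100✓ 11101✓ 11110✓
Round 1: -0001 -0010 -0100✓ -1100✓ -1110✓ 0-100✓ 00-00 000-0 0000- 011-0✓ 0111- 1-010 1-100✓ 1-101✓ 10-01 1010-✓ 11-00✓ 11-10✓ 110-0✓ 111-0✓ 1110-✓
Round 2: --100 -11-0 1-10- 11--0
PIs = {--100, -0001, -0010, -11-0, 00-00, 000-0, 0000-, 0111-, 1-010, 1-10-, 10-01, 11--0}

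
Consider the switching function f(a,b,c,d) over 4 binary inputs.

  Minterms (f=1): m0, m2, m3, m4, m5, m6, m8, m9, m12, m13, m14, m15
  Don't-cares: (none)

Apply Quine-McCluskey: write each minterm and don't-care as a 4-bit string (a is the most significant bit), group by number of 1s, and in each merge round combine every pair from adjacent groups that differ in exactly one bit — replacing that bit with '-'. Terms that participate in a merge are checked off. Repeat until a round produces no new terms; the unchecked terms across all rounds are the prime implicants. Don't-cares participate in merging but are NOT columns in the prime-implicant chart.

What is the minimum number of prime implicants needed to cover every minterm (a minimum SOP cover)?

5

[col 0] 0000*, 0010*, 0011*, 0100*, 0101*, 0110*, 1000*, 1001*, 1100*, 1101*, 1110*, 1111*
[col 1] -000*, -100*, -101*, -110*, 0-00*, 0-10*, 00-0*, 001-, 01-0*, 010-*, 1-00*, 1-01*, 100-*, 11-0*, 11-1*, 110-*, 111-*
[col 2] --00, -1-0, -10-, 0--0, 1-0-, 11--
Prime implicants: --00, -1-0, -10-, 0--0, 001-, 1-0-, 11--
PI chart (minterm → PIs covering it):
  0 | --00,0--0
  2 | 0--0,001-
  3 | 001-  (sole → essential)
  4 | --00,-1-0,-10-,0--0
  5 | -10-  (sole → essential)
  6 | -1-0,0--0
  8 | --00,1-0-
  9 | 1-0-  (sole → essential)
  12 | --00,-1-0,-10-,1-0-,11--
  13 | -10-,1-0-,11--
  14 | -1-0,11--
  15 | 11--  (sole → essential)
Essential prime implicants: -10-, 001-, 1-0-, 11--
Petrick residual → 0--0
Minimum SOP uses 5 PIs: bc' + a'd' + a'b'c + ac' + ab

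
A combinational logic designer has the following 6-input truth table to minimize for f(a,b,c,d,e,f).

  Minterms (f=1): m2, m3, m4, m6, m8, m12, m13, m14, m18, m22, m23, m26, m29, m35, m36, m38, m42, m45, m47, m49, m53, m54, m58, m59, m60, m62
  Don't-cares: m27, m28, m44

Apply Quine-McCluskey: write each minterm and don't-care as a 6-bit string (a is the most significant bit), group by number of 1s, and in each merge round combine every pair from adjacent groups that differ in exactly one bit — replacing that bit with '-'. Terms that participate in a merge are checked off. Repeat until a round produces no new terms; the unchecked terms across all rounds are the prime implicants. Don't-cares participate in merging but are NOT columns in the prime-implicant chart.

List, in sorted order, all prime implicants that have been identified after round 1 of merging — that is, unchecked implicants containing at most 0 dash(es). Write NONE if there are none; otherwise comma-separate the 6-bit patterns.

[col 0] 000010*, 000011*, 000100*, 000110*, 001000*, 001100*, 001101*, 001110*, 010010*, 010110*, 010111*, 011010*, 011011*, 011100*, 011101*, 100011*, 100100*, 100110*, 101010*, 101100*, 101101*, 101111*, 110001*, 110101*, 110110*, 111010*, 111011*, 111100*, 111110*
[col 1] -00011, -00100*, -00110*, -01100*, -01101*, -10110*, -11010*, -11011*, -11100*, 0-0010*, 0-0110*, 0-1100*, 0-1101*, 00-100*, 00-110*, 000-10*, 00001-, 0001-0*, 001-00, 0011-0*, 00110-*, 01-010, 010-10*, 01011-, 01101-*, 01110-*, 1-0110*, 1-1010, 1-1100*, 10-100*, 1001-0*, 1011-1, 10110-*, 11-110, 110-01, 111-10, 11101-*, 1111-0
[col 2] --0110, --1100, -0-100, -001-0, -0110-, -1101-, 0-0-10, 0-110-, 00-1-0
Prime implicants: --0110, --1100, -0-100, -00011, -001-0, -0110-, -1101-, 0-0-10, 0-110-, 00-1-0, 00001-, 001-00, 01-010, 01011-, 1-1010, 1011-1, 11-110, 110-01, 111-10, 1111-0

NONE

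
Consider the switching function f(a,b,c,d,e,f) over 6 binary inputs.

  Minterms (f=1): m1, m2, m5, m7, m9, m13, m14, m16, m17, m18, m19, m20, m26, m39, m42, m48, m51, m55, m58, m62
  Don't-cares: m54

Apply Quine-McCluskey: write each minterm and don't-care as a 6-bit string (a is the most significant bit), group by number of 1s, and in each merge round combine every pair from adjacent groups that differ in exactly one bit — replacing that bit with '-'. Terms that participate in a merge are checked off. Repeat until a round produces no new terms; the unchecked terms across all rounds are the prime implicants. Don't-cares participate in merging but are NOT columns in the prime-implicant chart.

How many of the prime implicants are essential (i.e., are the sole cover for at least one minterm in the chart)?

6

Round 0: 000001✓ 000010✓ 000101✓ 000111✓ 001001✓ 001101✓ 001110 010000✓ 010001✓ 010010✓ 010011✓ 010100✓ 011010✓ 100111✓ 101010✓ 110000✓ 110011✓ 110110✓ 110111✓ 111010✓ 111110✓
Round 1: -00111 -10000 -10011 -11010 0-0001 0-0010 00-001✓ 00-101✓ 000-01✓ 0001-1 001-01✓ 01-010 010-00 0100-0✓ 0100-1✓ 01000-✓ 01001-✓ 1-0111 1-1010 11-110 110-11 11011- 111-10
Round 2: 00--01 0100--
PIs = {-00111, -10000, -10011, -11010, 0-0001, 0-0010, 00--01, 0001-1, 001110, 01-010, 010-00, 0100--, 1-0111, 1-1010, 11-110, 110-11, 11011-, 111-10}
Coverage chart:
  m1: 0-0001,00--01
  m2: 0-0010 ←essential
  m5: 00--01,0001-1
  m7: -00111,0001-1
  m9: 00--01 ←essential
  m13: 00--01 ←essential
  m14: 001110 ←essential
  m16: -10000,010-00,0100--
  m17: 0-0001,0100--
  m18: 0-0010,01-010,0100--
  m19: -10011,0100--
  m20: 010-00 ←essential
  m26: -11010,01-010
  m39: -00111,1-0111
  m42: 1-1010 ←essential
  m48: -10000 ←essential
  m51: -10011,110-11
  m55: 1-0111,110-11,11011-
  m58: -11010,1-1010,111-10
  m62: 11-110,111-10
Essential: -10000, 0-0010, 00--01, 001110, 010-00, 1-1010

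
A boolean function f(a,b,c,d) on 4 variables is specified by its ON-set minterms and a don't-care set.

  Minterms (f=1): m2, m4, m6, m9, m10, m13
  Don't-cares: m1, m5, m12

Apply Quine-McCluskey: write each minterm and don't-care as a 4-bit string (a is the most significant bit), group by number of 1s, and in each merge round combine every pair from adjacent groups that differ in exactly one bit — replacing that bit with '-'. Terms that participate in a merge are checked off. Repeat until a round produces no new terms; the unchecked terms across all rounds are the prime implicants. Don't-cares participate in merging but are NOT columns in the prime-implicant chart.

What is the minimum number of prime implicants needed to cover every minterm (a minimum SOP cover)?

[col 0] 0001*, 0010*, 0100*, 0101*, 0110*, 1001*, 1010*, 1100*, 1101*
[col 1] -001*, -010, -100*, -101*, 0-01*, 0-10, 01-0, 010-*, 1-01*, 110-*
[col 2] --01, -10-
Prime implicants: --01, -010, -10-, 0-10, 01-0
PI chart (minterm → PIs covering it):
  2 | -010,0-10
  4 | -10-,01-0
  6 | 0-10,01-0
  9 | --01  (sole → essential)
  10 | -010  (sole → essential)
  13 | --01,-10-
Essential prime implicants: --01, -010
Petrick residual → 01-0
Minimum SOP uses 3 PIs: c'd + b'cd' + a'bd'

3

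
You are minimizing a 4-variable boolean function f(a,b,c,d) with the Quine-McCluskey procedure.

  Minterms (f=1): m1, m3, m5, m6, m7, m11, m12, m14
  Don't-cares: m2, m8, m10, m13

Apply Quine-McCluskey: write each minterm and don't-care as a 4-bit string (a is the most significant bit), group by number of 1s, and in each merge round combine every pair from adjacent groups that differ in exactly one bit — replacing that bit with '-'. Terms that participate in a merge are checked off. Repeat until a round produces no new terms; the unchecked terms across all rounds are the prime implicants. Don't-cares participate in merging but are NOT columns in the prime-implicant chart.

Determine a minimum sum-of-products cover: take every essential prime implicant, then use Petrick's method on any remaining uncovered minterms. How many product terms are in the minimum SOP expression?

4

Round 0: 0001✓ 0010✓ 0011✓ 0101✓ 0110✓ 0111✓ 1000✓ 1010✓ 1011✓ 1100✓ 1101✓ 1110✓
Round 1: -010✓ -011✓ -101 -110✓ 0-01✓ 0-10✓ 0-11✓ 00-1✓ 001-✓ 01-1✓ 011-✓ 1-00✓ 1-10✓ 10-0✓ 101-✓ 11-0✓ 110-
Round 2: --10 -01- 0--1 0-1- 1--0
PIs = {--10, -01-, -101, 0--1, 0-1-, 1--0, 110-}
Coverage chart:
  m1: 0--1 ←essential
  m3: -01-,0--1,0-1-
  m5: -101,0--1
  m6: --10,0-1-
  m7: 0--1,0-1-
  m11: -01- ←essential
  m12: 1--0,110-
  m14: --10,1--0
Essential: -01-, 0--1
Petrick residual → --10, 1--0
Min cover (4 terms): cd' + b'c + a'd + ad'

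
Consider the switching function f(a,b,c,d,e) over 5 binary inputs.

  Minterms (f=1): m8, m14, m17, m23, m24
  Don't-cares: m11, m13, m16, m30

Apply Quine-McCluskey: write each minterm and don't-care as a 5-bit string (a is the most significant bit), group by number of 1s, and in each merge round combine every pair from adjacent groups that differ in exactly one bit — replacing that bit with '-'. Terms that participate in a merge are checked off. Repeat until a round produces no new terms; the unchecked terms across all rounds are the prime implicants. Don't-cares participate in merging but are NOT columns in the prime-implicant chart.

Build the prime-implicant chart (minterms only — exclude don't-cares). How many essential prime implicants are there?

[col 0] 01000*, 01011, 01101, 01110*, 10000*, 10001*, 10111, 11000*, 11110*
[col 1] -1000, -1110, 1-000, 1000-
Prime implicants: -1000, -1110, 01011, 01101, 1-000, 1000-, 10111
PI chart (minterm → PIs covering it):
  8 | -1000  (sole → essential)
  14 | -1110  (sole → essential)
  17 | 1000-  (sole → essential)
  23 | 10111  (sole → essential)
  24 | -1000,1-000
Essential prime implicants: -1000, -1110, 1000-, 10111

4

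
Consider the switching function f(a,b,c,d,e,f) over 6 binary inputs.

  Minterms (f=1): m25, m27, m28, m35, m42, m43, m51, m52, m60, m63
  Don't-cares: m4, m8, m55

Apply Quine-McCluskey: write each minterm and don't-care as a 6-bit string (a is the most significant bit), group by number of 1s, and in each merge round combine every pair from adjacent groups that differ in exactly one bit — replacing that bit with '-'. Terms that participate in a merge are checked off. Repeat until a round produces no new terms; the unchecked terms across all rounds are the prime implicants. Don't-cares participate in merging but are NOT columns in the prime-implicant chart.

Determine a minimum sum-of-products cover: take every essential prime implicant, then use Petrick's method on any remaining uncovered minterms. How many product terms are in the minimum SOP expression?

6

[col 0] 000100, 001000, 011001*, 011011*, 011100*, 100011*, 101010*, 101011*, 110011*, 110100*, 110111*, 111100*, 111111*
[col 1] -11100, 0110-1, 1-0011, 10-011, 10101-, 11-100, 11-111, 110-11
Prime implicants: -11100, 000100, 001000, 0110-1, 1-0011, 10-011, 10101-, 11-100, 11-111, 110-11
PI chart (minterm → PIs covering it):
  25 | 0110-1  (sole → essential)
  27 | 0110-1  (sole → essential)
  28 | -11100  (sole → essential)
  35 | 1-0011,10-011
  42 | 10101-  (sole → essential)
  43 | 10-011,10101-
  51 | 1-0011,110-11
  52 | 11-100  (sole → essential)
  60 | -11100,11-100
  63 | 11-111  (sole → essential)
Essential prime implicants: -11100, 0110-1, 10101-, 11-100, 11-111
Petrick residual → 1-0011
Minimum SOP uses 6 PIs: bcde'f' + a'bcd'f + ac'd'ef + ab'cd'e + abde'f' + abdef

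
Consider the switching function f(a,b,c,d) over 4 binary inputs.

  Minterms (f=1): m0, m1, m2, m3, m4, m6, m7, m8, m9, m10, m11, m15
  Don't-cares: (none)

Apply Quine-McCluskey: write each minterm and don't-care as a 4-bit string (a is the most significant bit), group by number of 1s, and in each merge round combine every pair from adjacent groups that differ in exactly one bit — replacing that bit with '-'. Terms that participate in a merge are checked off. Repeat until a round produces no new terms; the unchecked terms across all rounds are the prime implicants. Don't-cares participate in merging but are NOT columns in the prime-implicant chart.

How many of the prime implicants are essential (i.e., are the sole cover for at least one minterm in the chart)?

[col 0] 0000*, 0001*, 0010*, 0011*, 0100*, 0110*, 0111*, 1000*, 1001*, 1010*, 1011*, 1111*
[col 1] -000*, -001*, -010*, -011*, -111*, 0-00*, 0-10*, 0-11*, 00-0*, 00-1*, 000-*, 001-*, 01-0*, 011-*, 1-11*, 10-0*, 10-1*, 100-*, 101-*
[col 2] --11, -0-0*, -0-1*, -00-*, -01-*, 0--0, 0-1-, 00--*, 10--*
[col 3] -0--
Prime implicants: --11, -0--, 0--0, 0-1-
PI chart (minterm → PIs covering it):
  0 | -0--,0--0
  1 | -0--  (sole → essential)
  2 | -0--,0--0,0-1-
  3 | --11,-0--,0-1-
  4 | 0--0  (sole → essential)
  6 | 0--0,0-1-
  7 | --11,0-1-
  8 | -0--  (sole → essential)
  9 | -0--  (sole → essential)
  10 | -0--  (sole → essential)
  11 | --11,-0--
  15 | --11  (sole → essential)
Essential prime implicants: --11, -0--, 0--0

3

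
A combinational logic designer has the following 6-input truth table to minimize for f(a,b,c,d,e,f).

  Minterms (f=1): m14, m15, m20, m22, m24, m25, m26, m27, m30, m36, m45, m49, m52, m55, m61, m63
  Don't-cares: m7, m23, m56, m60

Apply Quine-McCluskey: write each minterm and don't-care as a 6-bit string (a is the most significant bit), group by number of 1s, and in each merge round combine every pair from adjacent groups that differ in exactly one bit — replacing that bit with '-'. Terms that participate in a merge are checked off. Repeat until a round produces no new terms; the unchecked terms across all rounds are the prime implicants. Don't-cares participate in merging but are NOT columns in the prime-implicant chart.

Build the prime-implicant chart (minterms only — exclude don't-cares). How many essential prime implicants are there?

Round 0: 000111✓ 001110✓ 001111✓ 010100✓ 010110✓ 010111✓ 011000✓ 011001✓ 011010✓ 011011✓ 011110✓ 100100✓ 101101✓ 110001 110100✓ 110111✓ 111000✓ 111100✓ 111101✓ 111111✓
Round 1: -10100 -10111 -11000 0-0111 0-1110 00-111 00111- 01-110 0101-0 01011- 011-10 0110-0✓ 0110-1✓ 01100-✓ 01101-✓ 1-0100 1-1101 11-100 11-111 111-00 1111-1 11110-
Round 2: 0110--
PIs = {-10100, -10111, -11000, 0-0111, 0-1110, 00-111, 00111-, 01-110, 0101-0, 01011-, 011-10, 0110--, 1-0100, 1-1101, 11-100, 11-111, 110001, 111-00, 1111-1, 11110-}
Coverage chart:
  m14: 0-1110,00111-
  m15: 00-111,00111-
  m20: -10100,0101-0
  m22: 01-110,0101-0,01011-
  m24: -11000,0110--
  m25: 0110-- ←essential
  m26: 011-10,0110--
  m27: 0110-- ←essential
  m30: 0-1110,01-110,011-10
  m36: 1-0100 ←essential
  m45: 1-1101 ←essential
  m49: 110001 ←essential
  m52: -10100,1-0100,11-100
  m55: -10111,11-111
  m61: 1-1101,1111-1,11110-
  m63: 11-111,1111-1
Essential: 0110--, 1-0100, 1-1101, 110001

4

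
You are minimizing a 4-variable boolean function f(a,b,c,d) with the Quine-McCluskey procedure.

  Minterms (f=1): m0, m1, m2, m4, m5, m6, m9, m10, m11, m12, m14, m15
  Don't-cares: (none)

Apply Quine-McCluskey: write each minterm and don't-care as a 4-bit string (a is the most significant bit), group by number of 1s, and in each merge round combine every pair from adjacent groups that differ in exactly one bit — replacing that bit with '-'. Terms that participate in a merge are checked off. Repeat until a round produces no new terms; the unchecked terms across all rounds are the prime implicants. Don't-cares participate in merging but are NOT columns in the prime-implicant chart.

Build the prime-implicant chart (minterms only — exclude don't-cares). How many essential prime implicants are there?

3

[col 0] 0000*, 0001*, 0010*, 0100*, 0101*, 0110*, 1001*, 1010*, 1011*, 1100*, 1110*, 1111*
[col 1] -001, -010*, -100*, -110*, 0-00*, 0-01*, 0-10*, 00-0*, 000-*, 01-0*, 010-*, 1-10*, 1-11*, 10-1, 101-*, 11-0*, 111-*
[col 2] --10, -1-0, 0--0, 0-0-, 1-1-
Prime implicants: --10, -001, -1-0, 0--0, 0-0-, 1-1-, 10-1
PI chart (minterm → PIs covering it):
  0 | 0--0,0-0-
  1 | -001,0-0-
  2 | --10,0--0
  4 | -1-0,0--0,0-0-
  5 | 0-0-  (sole → essential)
  6 | --10,-1-0,0--0
  9 | -001,10-1
  10 | --10,1-1-
  11 | 1-1-,10-1
  12 | -1-0  (sole → essential)
  14 | --10,-1-0,1-1-
  15 | 1-1-  (sole → essential)
Essential prime implicants: -1-0, 0-0-, 1-1-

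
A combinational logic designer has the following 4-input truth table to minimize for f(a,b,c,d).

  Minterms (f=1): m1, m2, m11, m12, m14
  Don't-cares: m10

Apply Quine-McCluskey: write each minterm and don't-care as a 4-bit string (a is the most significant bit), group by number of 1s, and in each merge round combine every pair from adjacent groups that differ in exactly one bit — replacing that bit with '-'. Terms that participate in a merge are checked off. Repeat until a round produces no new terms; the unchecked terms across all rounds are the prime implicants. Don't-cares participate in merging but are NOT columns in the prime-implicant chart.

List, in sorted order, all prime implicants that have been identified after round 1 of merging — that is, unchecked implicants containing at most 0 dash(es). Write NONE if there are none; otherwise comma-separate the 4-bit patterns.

size-2^0 implicants → 0001  0010(✓)  1010(✓)  1011(✓)  1100(✓)  1110(✓)
size-2^1 implicants → -010  1-10  101-  11-0
Unchecked terms (primes): -010, 0001, 1-10, 101-, 11-0

0001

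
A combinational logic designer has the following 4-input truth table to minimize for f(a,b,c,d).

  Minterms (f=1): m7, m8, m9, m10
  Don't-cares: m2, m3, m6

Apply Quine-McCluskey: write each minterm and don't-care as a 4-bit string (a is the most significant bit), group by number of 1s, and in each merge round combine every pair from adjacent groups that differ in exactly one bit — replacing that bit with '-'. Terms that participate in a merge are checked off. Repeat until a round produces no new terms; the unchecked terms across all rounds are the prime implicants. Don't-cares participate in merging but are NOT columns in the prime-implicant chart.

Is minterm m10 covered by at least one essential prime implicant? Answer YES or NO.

size-2^0 implicants → 0010(✓)  0011(✓)  0110(✓)  0111(✓)  1000(✓)  1001(✓)  1010(✓)
size-2^1 implicants → -010  0-10(✓)  0-11(✓)  001-(✓)  011-(✓)  10-0  100-
size-2^2 implicants → 0-1-
Unchecked terms (primes): -010, 0-1-, 10-0, 100-
Minterm coverage:
  m7 ⊆ 0-1- [E]
  m8 ⊆ 10-0,100-
  m9 ⊆ 100- [E]
  m10 ⊆ -010,10-0
E = {0-1-, 100-}

NO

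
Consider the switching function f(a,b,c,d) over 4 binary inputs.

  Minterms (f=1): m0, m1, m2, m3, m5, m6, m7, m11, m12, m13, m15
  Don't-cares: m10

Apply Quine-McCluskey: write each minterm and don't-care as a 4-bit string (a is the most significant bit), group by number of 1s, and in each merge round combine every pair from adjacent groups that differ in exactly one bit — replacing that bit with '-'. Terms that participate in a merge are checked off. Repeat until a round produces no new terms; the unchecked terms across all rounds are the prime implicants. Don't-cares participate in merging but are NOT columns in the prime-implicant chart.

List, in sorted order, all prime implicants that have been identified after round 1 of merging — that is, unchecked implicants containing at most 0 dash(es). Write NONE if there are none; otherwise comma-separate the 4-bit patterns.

size-2^0 implicants → 0000(✓)  0001(✓)  0010(✓)  0011(✓)  0101(✓)  0110(✓)  0111(✓)  1010(✓)  1011(✓)  1100(✓)  1101(✓)  1111(✓)
size-2^1 implicants → -010(✓)  -011(✓)  -101(✓)  -111(✓)  0-01(✓)  0-10(✓)  0-11(✓)  00-0(✓)  00-1(✓)  000-(✓)  001-(✓)  01-1(✓)  011-(✓)  1-11(✓)  101-(✓)  11-1(✓)  110-
size-2^2 implicants → --11  -01-  -1-1  0--1  0-1-  00--
Unchecked terms (primes): --11, -01-, -1-1, 0--1, 0-1-, 00--, 110-

NONE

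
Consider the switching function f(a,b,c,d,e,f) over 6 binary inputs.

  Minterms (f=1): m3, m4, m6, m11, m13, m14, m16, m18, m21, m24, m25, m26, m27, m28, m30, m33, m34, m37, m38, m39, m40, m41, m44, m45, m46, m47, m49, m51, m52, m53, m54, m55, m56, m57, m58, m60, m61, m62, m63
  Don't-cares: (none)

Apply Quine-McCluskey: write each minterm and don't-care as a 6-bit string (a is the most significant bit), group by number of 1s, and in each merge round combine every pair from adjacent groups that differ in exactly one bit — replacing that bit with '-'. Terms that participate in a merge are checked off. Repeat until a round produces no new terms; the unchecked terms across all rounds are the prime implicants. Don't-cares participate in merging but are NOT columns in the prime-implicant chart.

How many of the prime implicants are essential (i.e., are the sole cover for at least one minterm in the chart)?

11

Round 0: 000011✓ 000100✓ 000110✓ 001011✓ 001101✓ 001110✓ 010000✓ 010010✓ 010101✓ 011000✓ 011001✓ 011010✓ 011011✓ 011100✓ 011110✓ 100001✓ 100010✓ 100101✓ 100110✓ 100111✓ 101000✓ 101001✓ 101100✓ 101101✓ 101110✓ 101111✓ 110001✓ 110011✓ 110100✓ 110101✓ 110110✓ 110111✓ 111000✓ 111001✓ 111010✓ 111100✓ 111101✓ 111110✓ 111111✓
Round 1: -00110✓ -01101 -01110✓ -10101 -11000✓ -11001✓ -11010✓ -11100✓ -11110✓ 0-1011 0-1110✓ 00-011 00-110✓ 0001-0 01-000✓ 01-010✓ 0100-0✓ 011-00✓ 011-10✓ 0110-0✓ 0110-1✓ 01100-✓ 01101-✓ 0111-0✓ 1-0001✓ 1-0101✓ 1-0110✓ 1-0111✓ 1-1000✓ 1-1001✓ 1-1100✓ 1-1101✓ 1-1110✓ 1-1111✓ 10-001✓ 10-101✓ 10-110✓ 10-111✓ 100-01✓ 100-10 1001-1✓ 10011-✓ 101-00✓ 101-01✓ 10100-✓ 1011-0✓ 1011-1✓ 10110-✓ 10111-✓ 11-001✓ 11-100✓ 11-101✓ 11-110✓ 11-111✓ 110-01✓ 110-11✓ 1100-1✓ 1101-0✓ 1101-1✓ 11010-✓ 11011-✓ 111-00✓ 111-01✓ 111-10✓ 1110-0✓ 11100-✓ 1111-0✓ 1111-1✓ 11110-✓ 11111-✓
Round 2: --1110 -0-110 -11-00✓ -11-10✓ -110-0✓ -1100- -111-0✓ 01-0-0 011--0✓ 0110-- 1--001✓ 1--101✓ 1--110✓ 1--111✓ 1-0-01✓ 1-01-1✓ 1-011-✓ 1-1-00✓ 1-1-01✓ 1-100-✓ 1-11-0✓ 1-11-1✓ 1-110-✓ 1-111-✓ 10--01✓ 10-1-1✓ 10-11-✓ 101-0-✓ 1011--✓ 11--01✓ 11-1-0✓ 11-1-1✓ 11-10-✓ 11-11-✓ 110--1 1101--✓ 111--0✓ 111-0-✓ 1111--✓
Round 3: -11--0 1---01 1--1-1 1--11- 1-1-0- 1-11-- 11-1--
PIs = {--1110, -0-110, -01101, -10101, -11--0, -1100-, 0-1011, 00-011, 0001-0, 01-0-0, 0110--, 1---01, 1--1-1, 1--11-, 1-1-0-, 1-11--, 100-10, 11-1--, 110--1}
Coverage chart:
  m3: 00-011 ←essential
  m4: 0001-0 ←essential
  m6: -0-110,0001-0
  m11: 0-1011,00-011
  m13: -01101 ←essential
  m14: --1110,-0-110
  m16: 01-0-0 ←essential
  m18: 01-0-0 ←essential
  m21: -10101 ←essential
  m24: -11--0,-1100-,01-0-0,0110--
  m25: -1100-,0110--
  m26: -11--0,01-0-0,0110--
  m27: 0-1011,0110--
  m28: -11--0 ←essential
  m30: --1110,-11--0
  m33: 1---01 ←essential
  m34: 100-10 ←essential
  m37: 1---01,1--1-1
  m38: -0-110,1--11-,100-10
  m39: 1--1-1,1--11-
  m40: 1-1-0- ←essential
  m41: 1---01,1-1-0-
  m44: 1-1-0-,1-11--
  m45: -01101,1---01,1--1-1,1-1-0-,1-11--
  m46: --1110,-0-110,1--11-,1-11--
  m47: 1--1-1,1--11-,1-11--
  m49: 1---01,110--1
  m51: 110--1 ←essential
  m52: 11-1-- ←essential
  m53: -10101,1---01,1--1-1,11-1--,110--1
  m54: 1--11-,11-1--
  m55: 1--1-1,1--11-,11-1--,110--1
  m56: -11--0,-1100-,1-1-0-
  m57: -1100-,1---01,1-1-0-
  m58: -11--0 ←essential
  m60: -11--0,1-1-0-,1-11--,11-1--
  m61: 1---01,1--1-1,1-1-0-,1-11--,11-1--
  m62: --1110,-11--0,1--11-,1-11--,11-1--
  m63: 1--1-1,1--11-,1-11--,11-1--
Essential: -01101, -10101, -11--0, 00-011, 0001-0, 01-0-0, 1---01, 1-1-0-, 100-10, 11-1--, 110--1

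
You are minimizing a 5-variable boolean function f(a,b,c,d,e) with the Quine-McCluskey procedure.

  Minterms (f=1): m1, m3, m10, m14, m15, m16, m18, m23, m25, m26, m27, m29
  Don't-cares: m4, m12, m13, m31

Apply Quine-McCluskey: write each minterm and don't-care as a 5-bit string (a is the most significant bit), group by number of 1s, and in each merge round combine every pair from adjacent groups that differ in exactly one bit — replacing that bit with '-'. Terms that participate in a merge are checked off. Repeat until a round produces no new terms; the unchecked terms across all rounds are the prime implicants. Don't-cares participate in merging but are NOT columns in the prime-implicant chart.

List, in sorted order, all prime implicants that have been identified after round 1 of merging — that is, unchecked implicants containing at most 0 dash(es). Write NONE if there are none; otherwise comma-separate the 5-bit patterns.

Round 0: 00001✓ 00011✓ 00100✓ 01010✓ 01100✓ 01101✓ 01110✓ 01111✓ 10000✓ 10010✓ 10111✓ 11001✓ 11010✓ 11011✓ 11101✓ 11111✓
Round 1: -1010 -1101✓ -1111✓ 0-100 000-1 01-10 011-0✓ 011-1✓ 0110-✓ 0111-✓ 1-010 1-111 100-0 11-01✓ 11-11✓ 110-1✓ 1101- 111-1✓
Round 2: -11-1 011-- 11--1
PIs = {-1010, -11-1, 0-100, 000-1, 01-10, 011--, 1-010, 1-111, 100-0, 11--1, 1101-}

NONE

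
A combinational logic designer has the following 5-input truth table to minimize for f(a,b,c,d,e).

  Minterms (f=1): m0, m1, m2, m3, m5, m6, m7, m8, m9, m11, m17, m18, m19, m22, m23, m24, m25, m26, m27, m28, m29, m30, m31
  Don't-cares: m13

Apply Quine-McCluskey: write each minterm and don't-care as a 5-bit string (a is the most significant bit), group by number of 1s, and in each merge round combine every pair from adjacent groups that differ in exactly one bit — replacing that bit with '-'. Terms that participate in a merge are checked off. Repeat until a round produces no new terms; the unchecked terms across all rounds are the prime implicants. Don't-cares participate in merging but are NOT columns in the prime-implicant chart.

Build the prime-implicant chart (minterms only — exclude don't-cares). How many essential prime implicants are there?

3

[col 0] 00000*, 00001*, 00010*, 00011*, 00101*, 00110*, 00111*, 01000*, 01001*, 01011*, 01101*, 10001*, 10010*, 10011*, 10110*, 10111*, 11000*, 11001*, 11010*, 11011*, 11100*, 11101*, 11110*, 11111*
[col 1] -0001*, -0010*, -0011*, -0110*, -0111*, -1000*, -1001*, -1011*, -1101*, 0-000*, 0-001*, 0-011*, 0-101*, 00-01*, 00-10*, 00-11*, 000-0*, 000-1*, 0000-*, 0001-*, 001-1*, 0011-*, 01-01*, 010-1*, 0100-*, 1-001*, 1-010*, 1-011*, 1-110*, 1-111*, 10-10*, 10-11*, 100-1*, 1001-*, 1011-*, 11-00*, 11-01*, 11-10*, 11-11*, 110-0*, 110-1*, 1100-*, 1101-*, 111-0*, 111-1*, 1110-*, 1111-*
[col 2] --001*, --011*, -0-10*, -0-11*, -00-1*, -001-*, -011-*, -1-01, -10-1*, -100-, 0--01, 0-0-1*, 0-00-, 00--1, 00-1-*, 000--, 1--10*, 1--11*, 1-0-1*, 1-01-*, 1-11-*, 10-1-*, 11--0*, 11--1*, 11-0-*, 11-1-*, 110--*, 111--*
[col 3] --0-1, -0-1-, 1--1-, 11---
Prime implicants: --0-1, -0-1-, -1-01, -100-, 0--01, 0-00-, 00--1, 000--, 1--1-, 11---
PI chart (minterm → PIs covering it):
  0 | 0-00-,000--
  1 | --0-1,0--01,0-00-,00--1,000--
  2 | -0-1-,000--
  3 | --0-1,-0-1-,00--1,000--
  5 | 0--01,00--1
  6 | -0-1-  (sole → essential)
  7 | -0-1-,00--1
  8 | -100-,0-00-
  9 | --0-1,-1-01,-100-,0--01,0-00-
  11 | --0-1  (sole → essential)
  17 | --0-1  (sole → essential)
  18 | -0-1-,1--1-
  19 | --0-1,-0-1-,1--1-
  22 | -0-1-,1--1-
  23 | -0-1-,1--1-
  24 | -100-,11---
  25 | --0-1,-1-01,-100-,11---
  26 | 1--1-,11---
  27 | --0-1,1--1-,11---
  28 | 11---  (sole → essential)
  29 | -1-01,11---
  30 | 1--1-,11---
  31 | 1--1-,11---
Essential prime implicants: --0-1, -0-1-, 11---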